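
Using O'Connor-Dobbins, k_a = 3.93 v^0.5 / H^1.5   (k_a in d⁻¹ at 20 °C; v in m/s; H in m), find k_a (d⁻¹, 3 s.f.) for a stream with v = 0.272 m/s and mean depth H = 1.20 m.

k_a ≈ 1.56 d⁻¹

k_a = 3.93 × 0.272^0.5 / 1.20^1.5 = 3.93 × 0.5215 / 1.315 = 1.559 d⁻¹.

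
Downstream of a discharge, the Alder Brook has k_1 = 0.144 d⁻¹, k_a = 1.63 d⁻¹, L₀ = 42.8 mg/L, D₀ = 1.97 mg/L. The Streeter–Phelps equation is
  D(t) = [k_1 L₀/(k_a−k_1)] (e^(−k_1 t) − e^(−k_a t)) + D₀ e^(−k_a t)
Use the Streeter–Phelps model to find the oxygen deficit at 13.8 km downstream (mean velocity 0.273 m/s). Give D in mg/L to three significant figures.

D ≈ 2.97 mg/L

Travel time t = x/v = 13.8 km / (0.273 m/s) = 13800 m / 0.273 m/s = 50550 s = 0.5851 d.
k_1 L₀/(k_a−k_1) = 0.144×42.8/(1.63−0.144) = 6.163/1.486 = 4.148 mg/L.
e^(−k_1 t) = e^(−0.144×0.5851) = 0.9192; e^(−k_a t) = e^(−1.63×0.5851) = 0.3853.
D = 4.148 × (0.9192 − 0.3853) + 1.97 × 0.3853 = 2.214 + 0.7591 = 2.973 mg/L.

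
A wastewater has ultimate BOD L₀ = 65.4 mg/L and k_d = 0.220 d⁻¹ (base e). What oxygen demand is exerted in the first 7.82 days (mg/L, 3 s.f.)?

y_t = L₀(1 − e^(−k_d t)) = 65.4 × (1 − e^(−0.220×7.82))
= 65.4 × (1 − 0.1790) = 65.4 × 0.8210 = 53.69 mg/L.

y ≈ 53.7 mg/L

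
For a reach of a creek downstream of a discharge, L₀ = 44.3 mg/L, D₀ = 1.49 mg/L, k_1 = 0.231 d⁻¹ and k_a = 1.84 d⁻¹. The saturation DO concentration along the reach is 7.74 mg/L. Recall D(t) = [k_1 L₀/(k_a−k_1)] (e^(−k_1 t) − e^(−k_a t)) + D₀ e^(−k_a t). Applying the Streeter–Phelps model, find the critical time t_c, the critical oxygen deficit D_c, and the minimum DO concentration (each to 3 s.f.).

t_c ≈ 1.12 d; D_c ≈ 4.29 mg/L; min DO ≈ 3.45 mg/L

t_c = [1/(k_a−k_1)] ln[(k_a/k_1)(1 − D₀(k_a−k_1)/(k_1 L₀))]
= [1/(1.84−0.231)] ln[(1.84/0.231)(1 − 1.49×1.609/(0.231×44.3))]
= (1/1.609) ln[7.965 × 0.7657] = 0.6215 × ln(6.099) = 0.6215 × 1.808 = 1.124 d.
L(t_c) = L₀ e^(−k_1 t_c) = 44.3 × 0.7714 = 34.17 mg/L, and at the critical point k_a D_c = k_1 L, so D_c = (0.231/1.84) × 34.17 = 4.290 mg/L.
Minimum DO = C_s − D_c = 7.74 − 4.290 = 3.450 mg/L.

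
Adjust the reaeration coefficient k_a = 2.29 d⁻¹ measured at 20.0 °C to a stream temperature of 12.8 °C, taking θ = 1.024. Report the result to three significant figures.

k_a ≈ 1.93 d⁻¹

k_a(T₂) = k_a(T₁) · θ^(T₂−T₁) = 2.29 × 1.024^(12.8−20.0)
= 2.29 × 1.024^-7.20 = 2.29 × 0.8430 = 1.931 d⁻¹.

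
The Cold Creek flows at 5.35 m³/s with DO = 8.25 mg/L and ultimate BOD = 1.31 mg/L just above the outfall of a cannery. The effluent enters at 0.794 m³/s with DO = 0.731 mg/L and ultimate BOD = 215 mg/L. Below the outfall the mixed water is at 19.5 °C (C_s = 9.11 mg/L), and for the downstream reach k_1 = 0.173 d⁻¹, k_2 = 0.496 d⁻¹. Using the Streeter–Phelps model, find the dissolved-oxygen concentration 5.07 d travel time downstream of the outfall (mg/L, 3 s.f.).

Mixed DO = (5.35×8.25 + 0.794×0.731)/(5.35+0.794) = 44.72/6.144 = 7.278 mg/L.
Mixed L₀ = (5.35×1.31 + 0.794×215)/(6.144) = 177.7/6.144 = 28.93 mg/L.
Initial deficit D₀ = C_s − DO₀ = 9.11 − 7.278 = 1.832 mg/L.
D(5.07) = [0.173×28.93/(0.496−0.173)](e^(−0.173×5.07) − e^(−0.496×5.07)) + 1.832 e^(−0.496×5.07)
= 15.49 × (0.4160 − 0.08089) + 1.832 × 0.08089 = 5.340 mg/L.
DO = 9.11 − 5.340 = 3.770 mg/L.

DO ≈ 3.77 mg/L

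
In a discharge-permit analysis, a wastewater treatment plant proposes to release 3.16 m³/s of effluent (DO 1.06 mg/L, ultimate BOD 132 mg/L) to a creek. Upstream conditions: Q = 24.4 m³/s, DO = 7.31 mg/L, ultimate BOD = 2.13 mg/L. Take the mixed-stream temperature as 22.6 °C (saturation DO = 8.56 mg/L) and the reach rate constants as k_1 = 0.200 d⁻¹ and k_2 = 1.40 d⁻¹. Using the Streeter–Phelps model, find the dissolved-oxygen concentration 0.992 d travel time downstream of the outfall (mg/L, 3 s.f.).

DO ≈ 6.45 mg/L

Mixed DO = (24.4×7.31 + 3.16×1.06)/(24.4+3.16) = 181.7/27.56 = 6.593 mg/L.
Mixed L₀ = (24.4×2.13 + 3.16×132)/(27.56) = 469.1/27.56 = 17.02 mg/L.
Initial deficit D₀ = C_s − DO₀ = 8.56 − 6.593 = 1.967 mg/L.
D(0.992) = [0.200×17.02/(1.40−0.200)](e^(−0.200×0.992) − e^(−1.40×0.992)) + 1.967 e^(−1.40×0.992)
= 2.837 × (0.8200 − 0.2494) + 1.967 × 0.2494 = 2.109 mg/L.
DO = 8.56 − 2.109 = 6.451 mg/L.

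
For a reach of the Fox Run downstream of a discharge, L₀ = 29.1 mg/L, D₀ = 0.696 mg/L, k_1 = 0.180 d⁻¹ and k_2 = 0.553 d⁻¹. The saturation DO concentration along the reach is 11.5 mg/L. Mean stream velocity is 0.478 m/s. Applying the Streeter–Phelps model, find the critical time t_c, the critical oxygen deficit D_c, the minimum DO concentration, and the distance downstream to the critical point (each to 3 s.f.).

t_c ≈ 2.87 d; D_c ≈ 5.65 mg/L; min DO ≈ 5.85 mg/L; x_c ≈ 119 km

t_c = [1/(k_2−k_1)] ln[(k_2/k_1)(1 − D₀(k_2−k_1)/(k_1 L₀))]
= [1/(0.553−0.180)] ln[(0.553/0.180)(1 − 0.696×0.3730/(0.180×29.1))]
= (1/0.3730) ln[3.072 × 0.9504] = 2.681 × ln(2.920) = 2.681 × 1.072 = 2.873 d.
D_c = (k_1/k_2) L₀ e^(−k_1 t_c) = (0.180/0.553) × 29.1 × e^(−0.180×2.873) = 0.3255 × 29.1 × 0.5962 = 5.648 mg/L.
Minimum DO = C_s − D_c = 11.5 − 5.648 = 5.852 mg/L.
x_c = v t_c = 0.478 m/s × 2.873 d × 86400 s/d = 118600 m ≈ 119 km.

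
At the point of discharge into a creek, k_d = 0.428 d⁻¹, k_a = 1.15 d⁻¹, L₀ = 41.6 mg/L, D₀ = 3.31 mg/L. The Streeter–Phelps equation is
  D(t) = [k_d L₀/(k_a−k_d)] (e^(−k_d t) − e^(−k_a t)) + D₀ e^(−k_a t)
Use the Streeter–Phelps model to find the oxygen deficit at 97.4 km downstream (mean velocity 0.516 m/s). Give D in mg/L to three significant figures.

D ≈ 7.95 mg/L

Travel time t = x/v = 97.4 km / (0.516 m/s) = 97400 m / 0.516 m/s = 188800 s = 2.185 d.
k_d L₀/(k_a−k_d) = 0.428×41.6/(1.15−0.428) = 17.80/0.7220 = 24.66 mg/L.
e^(−k_d t) = e^(−0.428×2.185) = 0.3926; e^(−k_a t) = e^(−1.15×2.185) = 0.08107.
D = 24.66 × (0.3926 − 0.08107) + 3.31 × 0.08107 = 7.681 + 0.2683 = 7.950 mg/L.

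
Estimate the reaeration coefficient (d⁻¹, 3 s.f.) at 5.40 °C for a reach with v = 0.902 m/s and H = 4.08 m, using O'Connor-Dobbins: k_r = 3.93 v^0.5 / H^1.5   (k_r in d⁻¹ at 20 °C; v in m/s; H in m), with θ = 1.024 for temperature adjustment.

k_r(20) = 3.93 × 0.902^0.5 / 4.08^1.5 = 3.93 × 0.9497 / 8.241 = 0.4529 d⁻¹.
k_r(5.40) = 0.4529 × 1.024^(5.40−20) = 0.4529 × 0.7073 = 0.3204 d⁻¹.

k_r ≈ 0.320 d⁻¹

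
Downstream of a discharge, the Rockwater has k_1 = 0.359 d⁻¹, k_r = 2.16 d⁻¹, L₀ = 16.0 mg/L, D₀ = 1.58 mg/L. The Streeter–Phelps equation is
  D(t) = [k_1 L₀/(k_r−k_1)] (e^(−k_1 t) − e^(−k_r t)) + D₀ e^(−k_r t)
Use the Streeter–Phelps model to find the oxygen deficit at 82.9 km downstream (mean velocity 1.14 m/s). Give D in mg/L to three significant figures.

Travel time t = x/v = 82.9 km / (1.14 m/s) = 82900 m / 1.14 m/s = 72720 s = 0.8417 d.
k_1 L₀/(k_r−k_1) = 0.359×16.0/(2.16−0.359) = 5.744/1.801 = 3.189 mg/L.
e^(−k_1 t) = e^(−0.359×0.8417) = 0.7392; e^(−k_r t) = e^(−2.16×0.8417) = 0.1624.
D = 3.189 × (0.7392 − 0.1624) + 1.58 × 0.1624 = 1.840 + 0.2565 = 2.096 mg/L.

D ≈ 2.10 mg/L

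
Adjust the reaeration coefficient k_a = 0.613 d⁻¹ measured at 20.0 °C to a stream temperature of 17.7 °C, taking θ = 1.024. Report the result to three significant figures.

k_a ≈ 0.580 d⁻¹

k_a(T₂) = k_a(T₁) · θ^(T₂−T₁) = 0.613 × 1.024^(17.7−20.0)
= 0.613 × 1.024^-2.30 = 0.613 × 0.9469 = 0.5805 d⁻¹.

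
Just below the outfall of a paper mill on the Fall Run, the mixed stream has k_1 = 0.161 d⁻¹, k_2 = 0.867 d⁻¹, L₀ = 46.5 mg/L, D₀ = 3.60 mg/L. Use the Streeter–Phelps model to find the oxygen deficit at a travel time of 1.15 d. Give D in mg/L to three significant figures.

D ≈ 6.23 mg/L

k_1 L₀/(k_2−k_1) = 0.161×46.5/(0.867−0.161) = 7.487/0.7060 = 10.60 mg/L.
e^(−k_1 t) = e^(−0.161×1.150) = 0.8310; e^(−k_2 t) = e^(−0.867×1.150) = 0.3690.
D = 10.60 × (0.8310 − 0.3690) + 3.60 × 0.3690 = 4.899 + 1.328 = 6.228 mg/L.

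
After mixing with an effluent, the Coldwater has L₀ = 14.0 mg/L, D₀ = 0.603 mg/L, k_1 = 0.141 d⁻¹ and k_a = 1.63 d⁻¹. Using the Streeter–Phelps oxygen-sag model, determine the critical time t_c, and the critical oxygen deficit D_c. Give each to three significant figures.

t_c ≈ 1.24 d; D_c ≈ 1.02 mg/L

t_c = [1/(k_a−k_1)] ln[(k_a/k_1)(1 − D₀(k_a−k_1)/(k_1 L₀))]
= [1/(1.63−0.141)] ln[(1.63/0.141)(1 − 0.603×1.489/(0.141×14.0))]
= (1/1.489) ln[11.56 × 0.5452] = 0.6716 × ln(6.302) = 0.6716 × 1.841 = 1.236 d.
L(t_c) = L₀ e^(−k_1 t_c) = 14.0 × 0.8400 = 11.76 mg/L, and at the critical point k_a D_c = k_1 L, so D_c = (0.141/1.63) × 11.76 = 1.017 mg/L.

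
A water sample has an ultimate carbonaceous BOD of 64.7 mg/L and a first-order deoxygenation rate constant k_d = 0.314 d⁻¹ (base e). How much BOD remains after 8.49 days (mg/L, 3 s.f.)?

L ≈ 4.50 mg/L

L_t = L₀ e^(−k_d t) = 64.7 × e^(−0.314×8.49) = 64.7 × 0.06954 = 4.499 mg/L.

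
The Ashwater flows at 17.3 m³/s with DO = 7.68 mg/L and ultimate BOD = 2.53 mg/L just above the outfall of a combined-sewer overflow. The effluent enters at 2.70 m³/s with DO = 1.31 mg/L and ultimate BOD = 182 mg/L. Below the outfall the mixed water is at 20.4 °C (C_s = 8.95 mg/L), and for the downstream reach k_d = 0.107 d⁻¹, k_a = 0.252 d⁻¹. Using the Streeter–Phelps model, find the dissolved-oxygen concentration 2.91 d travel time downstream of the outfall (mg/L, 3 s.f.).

Mixed DO = (17.3×7.68 + 2.70×1.31)/(17.3+2.70) = 136.4/20.00 = 6.820 mg/L.
Mixed L₀ = (17.3×2.53 + 2.70×182)/(20.00) = 535.2/20.00 = 26.76 mg/L.
Initial deficit D₀ = C_s − DO₀ = 8.95 − 6.820 = 2.130 mg/L.
D(2.91) = [0.107×26.76/(0.252−0.107)](e^(−0.107×2.91) − e^(−0.252×2.91)) + 2.130 e^(−0.252×2.91)
= 19.75 × (0.7324 − 0.4803) + 2.130 × 0.4803 = 6.002 mg/L.
DO = 8.95 − 6.002 = 2.948 mg/L.

DO ≈ 2.95 mg/L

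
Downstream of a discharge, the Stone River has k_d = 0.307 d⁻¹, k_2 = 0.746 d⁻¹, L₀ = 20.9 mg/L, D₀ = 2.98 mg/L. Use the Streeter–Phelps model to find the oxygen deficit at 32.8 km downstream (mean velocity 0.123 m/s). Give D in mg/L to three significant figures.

D ≈ 4.50 mg/L

Travel time t = x/v = 32.8 km / (0.123 m/s) = 32800 m / 0.123 m/s = 266700 s = 3.086 d.
k_d L₀/(k_2−k_d) = 0.307×20.9/(0.746−0.307) = 6.416/0.4390 = 14.62 mg/L.
e^(−k_d t) = e^(−0.307×3.086) = 0.3877; e^(−k_2 t) = e^(−0.746×3.086) = 0.1000.
D = 14.62 × (0.3877 − 0.1000) + 2.98 × 0.1000 = 4.205 + 0.2980 = 4.503 mg/L.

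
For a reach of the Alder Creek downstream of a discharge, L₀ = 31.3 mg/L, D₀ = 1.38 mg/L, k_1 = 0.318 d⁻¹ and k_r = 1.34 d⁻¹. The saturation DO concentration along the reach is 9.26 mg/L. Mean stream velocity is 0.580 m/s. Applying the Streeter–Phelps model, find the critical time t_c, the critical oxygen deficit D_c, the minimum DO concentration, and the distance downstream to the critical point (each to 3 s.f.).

At the critical point dD/dt = 0, so k_1 L₀ e^(−k_1 t) = k_r D. Substituting D(t) from the Streeter–Phelps equation and solving for t gives
t_c = ln[(k_r/k_1)(1 − D₀(k_r−k_1)/(k_1 L₀))] / (k_r−k_1).
Here k_r−k_1 = 1.022 d⁻¹ and 1 − D₀(k_r−k_1)/(k_1 L₀) = 1 − 1.38×1.022/(0.318×31.3) = 0.8583, so
t_c = ln(4.214 × 0.8583) / 1.022 = 1.286 / 1.022 = 1.258 d.
D_c = (k_1/k_r) L₀ e^(−k_1 t_c) = (0.318/1.34) × 31.3 × e^(−0.318×1.258) = 0.2373 × 31.3 × 0.6703 = 4.979 mg/L.
Minimum DO = C_s − D_c = 9.26 − 4.979 = 4.281 mg/L.
x_c = v t_c = 0.580 m/s × 1.258 d × 86400 s/d = 63040 m ≈ 63.0 km.

t_c ≈ 1.26 d; D_c ≈ 4.98 mg/L; min DO ≈ 4.28 mg/L; x_c ≈ 63.0 km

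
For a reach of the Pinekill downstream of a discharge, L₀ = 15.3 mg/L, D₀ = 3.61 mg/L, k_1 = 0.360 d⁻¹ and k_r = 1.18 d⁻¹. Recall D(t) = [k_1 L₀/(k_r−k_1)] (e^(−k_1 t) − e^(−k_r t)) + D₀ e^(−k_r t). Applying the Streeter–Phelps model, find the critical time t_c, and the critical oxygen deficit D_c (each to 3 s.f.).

At the critical point dD/dt = 0, so k_1 L₀ e^(−k_1 t) = k_r D. Substituting D(t) from the Streeter–Phelps equation and solving for t gives
t_c = ln[(k_r/k_1)(1 − D₀(k_r−k_1)/(k_1 L₀))] / (k_r−k_1).
Here k_r−k_1 = 0.8200 d⁻¹ and 1 − D₀(k_r−k_1)/(k_1 L₀) = 1 − 3.61×0.8200/(0.360×15.3) = 0.4626, so
t_c = ln(3.278 × 0.4626) / 0.8200 = 0.4162 / 0.8200 = 0.5076 d.
L(t_c) = L₀ e^(−k_1 t_c) = 15.3 × 0.8330 = 12.74 mg/L, and at the critical point k_r D_c = k_1 L, so D_c = (0.360/1.18) × 12.74 = 3.888 mg/L.

t_c ≈ 0.508 d; D_c ≈ 3.89 mg/L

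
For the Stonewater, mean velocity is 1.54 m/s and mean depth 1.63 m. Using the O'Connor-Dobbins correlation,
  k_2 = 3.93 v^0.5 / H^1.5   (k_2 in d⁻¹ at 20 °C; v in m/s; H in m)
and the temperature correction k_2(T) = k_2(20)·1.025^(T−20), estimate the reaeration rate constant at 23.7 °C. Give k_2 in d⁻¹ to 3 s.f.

k_2 ≈ 2.57 d⁻¹

k_2(20) = 3.93 × 1.54^0.5 / 1.63^1.5 = 3.93 × 1.241 / 2.081 = 2.344 d⁻¹.
k_2(23.7) = 2.344 × 1.025^(23.7−20) = 2.344 × 1.096 = 2.568 d⁻¹.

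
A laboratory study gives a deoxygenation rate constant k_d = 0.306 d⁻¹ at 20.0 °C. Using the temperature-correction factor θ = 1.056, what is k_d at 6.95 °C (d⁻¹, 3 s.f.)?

k_d ≈ 0.150 d⁻¹

k_d(T₂) = k_d(T₁) · θ^(T₂−T₁) = 0.306 × 1.056^(6.95−20.0)
= 0.306 × 1.056^-13.1 = 0.306 × 0.4911 = 0.1503 d⁻¹.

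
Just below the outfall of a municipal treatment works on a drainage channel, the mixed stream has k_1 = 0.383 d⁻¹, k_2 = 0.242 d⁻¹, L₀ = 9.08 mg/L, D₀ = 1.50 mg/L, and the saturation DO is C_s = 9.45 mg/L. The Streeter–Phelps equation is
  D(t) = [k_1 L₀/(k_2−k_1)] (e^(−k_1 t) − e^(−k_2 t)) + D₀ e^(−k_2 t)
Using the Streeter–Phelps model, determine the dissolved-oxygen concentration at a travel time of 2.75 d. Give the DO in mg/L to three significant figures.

k_1 L₀/(k_2−k_1) = 0.383×9.08/(0.242−0.383) = 3.478/-0.1410 = -24.66 mg/L.
e^(−k_1 t) = e^(−0.383×2.750) = 0.3488; e^(−k_2 t) = e^(−0.242×2.750) = 0.5140.
D = -24.66 × (0.3488 − 0.5140) + 1.50 × 0.5140 = 4.075 + 0.7710 = 4.846 mg/L.
DO = C_s − D = 9.45 − 4.846 = 4.604 mg/L.

DO ≈ 4.60 mg/L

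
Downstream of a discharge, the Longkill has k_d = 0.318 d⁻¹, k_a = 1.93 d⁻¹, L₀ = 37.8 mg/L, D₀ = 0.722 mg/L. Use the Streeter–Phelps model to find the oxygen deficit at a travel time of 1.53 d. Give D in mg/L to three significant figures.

D ≈ 4.23 mg/L

k_d L₀/(k_a−k_d) = 0.318×37.8/(1.93−0.318) = 12.02/1.612 = 7.457 mg/L.
e^(−k_d t) = e^(−0.318×1.530) = 0.6147; e^(−k_a t) = e^(−1.93×1.530) = 0.05219.
D = 7.457 × (0.6147 − 0.05219) + 0.722 × 0.05219 = 4.195 + 0.03768 = 4.233 mg/L.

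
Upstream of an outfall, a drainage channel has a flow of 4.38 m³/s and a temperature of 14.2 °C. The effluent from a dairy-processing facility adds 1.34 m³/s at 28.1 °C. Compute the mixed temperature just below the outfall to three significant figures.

Flow-weighted mixing: C = (Q_r C_r + Q_w C_w)/(Q_r + Q_w)
= (4.38×14.2 + 1.34×28.1)/(4.38 + 1.34) = 99.85/5.720 = 17.46 °C.

17.5 °C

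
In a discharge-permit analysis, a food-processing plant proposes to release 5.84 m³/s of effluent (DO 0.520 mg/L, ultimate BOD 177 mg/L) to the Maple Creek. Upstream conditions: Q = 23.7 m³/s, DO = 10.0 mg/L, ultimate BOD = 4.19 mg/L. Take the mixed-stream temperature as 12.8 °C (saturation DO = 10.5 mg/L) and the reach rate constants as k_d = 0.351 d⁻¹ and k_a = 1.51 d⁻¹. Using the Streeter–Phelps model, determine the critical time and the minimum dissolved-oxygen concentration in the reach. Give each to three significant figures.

t_c ≈ 1.06 d; minimum DO ≈ 4.36 mg/L

Mixed DO = (23.7×10.0 + 5.84×0.520)/(23.7+5.84) = 240.0/29.54 = 8.126 mg/L.
Mixed L₀ = (23.7×4.19 + 5.84×177)/(29.54) = 1133/29.54 = 38.35 mg/L.
Initial deficit D₀ = C_s − DO₀ = 10.5 − 8.126 = 2.374 mg/L.
t_c = (1/1.159) ln[(1.51/0.351)(1 − 2.374×1.159/(0.351×38.35))] = 0.8628 × ln(3.423) = 1.062 d.
D_c = (0.351/1.51) × 38.35 × e^(−0.351×1.062) = 0.2325 × 38.35 × 0.6889 = 6.142 mg/L.
Minimum DO = 10.5 − 6.142 = 4.358 mg/L.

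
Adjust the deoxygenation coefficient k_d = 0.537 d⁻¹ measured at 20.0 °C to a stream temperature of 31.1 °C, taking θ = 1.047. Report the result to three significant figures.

k_d(T₂) = k_d(T₁) · θ^(T₂−T₁) = 0.537 × 1.047^(31.1−20.0)
= 0.537 × 1.047^11.1 = 0.537 × 1.665 = 0.8941 d⁻¹.

k_d ≈ 0.894 d⁻¹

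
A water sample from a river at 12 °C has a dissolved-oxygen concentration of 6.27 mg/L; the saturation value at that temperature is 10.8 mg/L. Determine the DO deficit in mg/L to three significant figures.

D ≈ 4.53 mg/L

D = C_s − C = 10.8 − 6.27 = 4.53 mg/L.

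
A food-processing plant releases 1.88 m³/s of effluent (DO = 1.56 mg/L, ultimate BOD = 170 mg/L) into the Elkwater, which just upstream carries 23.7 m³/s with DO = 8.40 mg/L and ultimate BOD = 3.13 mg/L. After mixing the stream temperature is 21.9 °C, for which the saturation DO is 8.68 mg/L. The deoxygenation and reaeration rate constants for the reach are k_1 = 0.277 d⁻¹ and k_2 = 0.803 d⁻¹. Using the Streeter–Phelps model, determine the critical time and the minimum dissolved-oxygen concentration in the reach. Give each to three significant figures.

t_c ≈ 1.83 d; minimum DO ≈ 5.48 mg/L

Mixed DO = (23.7×8.40 + 1.88×1.56)/(23.7+1.88) = 202.0/25.58 = 7.897 mg/L.
Mixed L₀ = (23.7×3.13 + 1.88×170)/(25.58) = 393.8/25.58 = 15.39 mg/L.
Initial deficit D₀ = C_s − DO₀ = 8.68 − 7.897 = 0.7827 mg/L.
t_c = (1/0.5260) ln[(0.803/0.277)(1 − 0.7827×0.5260/(0.277×15.39))] = 1.901 × ln(2.619) = 1.830 d.
D_c = (0.277/0.803) × 15.39 × e^(−0.277×1.830) = 0.3450 × 15.39 × 0.6023 = 3.198 mg/L.
Minimum DO = 8.68 − 3.198 = 5.482 mg/L.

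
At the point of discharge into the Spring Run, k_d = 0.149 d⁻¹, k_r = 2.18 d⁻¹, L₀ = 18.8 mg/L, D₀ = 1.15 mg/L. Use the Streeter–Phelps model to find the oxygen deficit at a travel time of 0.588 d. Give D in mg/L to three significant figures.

D ≈ 1.20 mg/L

k_d L₀/(k_r−k_d) = 0.149×18.8/(2.18−0.149) = 2.801/2.031 = 1.379 mg/L.
e^(−k_d t) = e^(−0.149×0.5880) = 0.9161; e^(−k_r t) = e^(−2.18×0.5880) = 0.2775.
D = 1.379 × (0.9161 − 0.2775) + 1.15 × 0.2775 = 0.8808 + 0.3192 = 1.200 mg/L.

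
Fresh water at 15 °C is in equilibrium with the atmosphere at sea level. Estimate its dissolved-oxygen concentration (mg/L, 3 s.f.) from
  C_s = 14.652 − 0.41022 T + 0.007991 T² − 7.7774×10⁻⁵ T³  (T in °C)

C_s ≈ 10.0 mg/L

C_s = 14.652 − 0.41022×15 + 0.007991×15² − 7.7774×10⁻⁵×15³ = 10.03 mg/L.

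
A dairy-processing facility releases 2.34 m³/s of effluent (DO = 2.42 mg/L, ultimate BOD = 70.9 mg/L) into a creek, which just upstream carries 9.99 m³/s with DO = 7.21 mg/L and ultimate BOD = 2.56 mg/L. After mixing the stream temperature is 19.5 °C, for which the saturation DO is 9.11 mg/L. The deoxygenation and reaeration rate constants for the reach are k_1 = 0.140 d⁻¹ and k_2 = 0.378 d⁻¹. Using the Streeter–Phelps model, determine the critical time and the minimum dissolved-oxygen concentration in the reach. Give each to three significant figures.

Mixed DO = (9.99×7.21 + 2.34×2.42)/(9.99+2.34) = 77.69/12.33 = 6.301 mg/L.
Mixed L₀ = (9.99×2.56 + 2.34×70.9)/(12.33) = 191.5/12.33 = 15.53 mg/L.
Initial deficit D₀ = C_s − DO₀ = 9.11 − 6.301 = 2.809 mg/L.
t_c = (1/0.2380) ln[(0.378/0.140)(1 − 2.809×0.2380/(0.140×15.53))] = 4.202 × ln(1.870) = 2.629 d.
D_c = (0.140/0.378) × 15.53 × e^(−0.140×2.629) = 0.3704 × 15.53 × 0.6920 = 3.980 mg/L.
Minimum DO = 9.11 − 3.980 = 5.130 mg/L.

t_c ≈ 2.63 d; minimum DO ≈ 5.13 mg/L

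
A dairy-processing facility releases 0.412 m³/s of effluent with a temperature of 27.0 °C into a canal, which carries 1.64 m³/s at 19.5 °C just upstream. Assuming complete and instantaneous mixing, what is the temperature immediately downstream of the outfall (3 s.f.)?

Flow-weighted mixing: C = (Q_r C_r + Q_w C_w)/(Q_r + Q_w)
= (1.64×19.5 + 0.412×27.0)/(1.64 + 0.412) = 43.10/2.052 = 21.01 °C.

21.0 °C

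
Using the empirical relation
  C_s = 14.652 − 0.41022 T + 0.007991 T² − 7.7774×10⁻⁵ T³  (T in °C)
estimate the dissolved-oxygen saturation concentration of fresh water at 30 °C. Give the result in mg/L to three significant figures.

C_s ≈ 7.44 mg/L

C_s = 14.652 − 0.41022×30 + 0.007991×30² − 7.7774×10⁻⁵×30³ = 7.437 mg/L.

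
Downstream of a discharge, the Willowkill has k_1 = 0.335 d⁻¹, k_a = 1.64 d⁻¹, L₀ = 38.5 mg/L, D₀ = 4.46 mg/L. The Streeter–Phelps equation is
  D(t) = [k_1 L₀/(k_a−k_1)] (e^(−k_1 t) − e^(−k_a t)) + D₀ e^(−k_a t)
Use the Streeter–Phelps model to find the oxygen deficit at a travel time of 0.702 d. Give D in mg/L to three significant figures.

k_1 L₀/(k_a−k_1) = 0.335×38.5/(1.64−0.335) = 12.90/1.305 = 9.883 mg/L.
e^(−k_1 t) = e^(−0.335×0.7020) = 0.7904; e^(−k_a t) = e^(−1.64×0.7020) = 0.3162.
D = 9.883 × (0.7904 − 0.3162) + 4.46 × 0.3162 = 4.687 + 1.410 = 6.097 mg/L.

D ≈ 6.10 mg/L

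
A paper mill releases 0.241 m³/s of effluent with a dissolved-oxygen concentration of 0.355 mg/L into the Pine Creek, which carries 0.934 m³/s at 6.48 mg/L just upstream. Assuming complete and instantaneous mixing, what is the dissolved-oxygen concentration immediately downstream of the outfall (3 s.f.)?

Flow-weighted mixing: C = (Q_r C_r + Q_w C_w)/(Q_r + Q_w)
= (0.934×6.48 + 0.241×0.355)/(0.934 + 0.241) = 6.138/1.175 = 5.224 mg/L.

5.22 mg/L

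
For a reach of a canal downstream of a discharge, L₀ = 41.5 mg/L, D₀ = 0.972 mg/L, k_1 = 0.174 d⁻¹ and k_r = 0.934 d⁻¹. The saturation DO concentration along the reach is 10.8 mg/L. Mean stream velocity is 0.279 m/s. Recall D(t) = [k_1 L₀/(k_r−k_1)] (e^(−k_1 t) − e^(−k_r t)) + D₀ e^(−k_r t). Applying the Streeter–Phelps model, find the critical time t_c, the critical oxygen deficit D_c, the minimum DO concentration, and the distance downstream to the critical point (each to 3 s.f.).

At the critical point dD/dt = 0, so k_1 L₀ e^(−k_1 t) = k_r D. Substituting D(t) from the Streeter–Phelps equation and solving for t gives
t_c = ln[(k_r/k_1)(1 − D₀(k_r−k_1)/(k_1 L₀))] / (k_r−k_1).
Here k_r−k_1 = 0.7600 d⁻¹ and 1 − D₀(k_r−k_1)/(k_1 L₀) = 1 − 0.972×0.7600/(0.174×41.5) = 0.8977, so
t_c = ln(5.368 × 0.8977) / 0.7600 = 1.572 / 0.7600 = 2.069 d.
D_c = (k_1/k_r) L₀ e^(−k_1 t_c) = (0.174/0.934) × 41.5 × e^(−0.174×2.069) = 0.1863 × 41.5 × 0.6977 = 5.394 mg/L.
Minimum DO = C_s − D_c = 10.8 − 5.394 = 5.406 mg/L.
x_c = v t_c = 0.279 m/s × 2.069 d × 86400 s/d = 49880 m ≈ 49.9 km.

t_c ≈ 2.07 d; D_c ≈ 5.39 mg/L; min DO ≈ 5.41 mg/L; x_c ≈ 49.9 km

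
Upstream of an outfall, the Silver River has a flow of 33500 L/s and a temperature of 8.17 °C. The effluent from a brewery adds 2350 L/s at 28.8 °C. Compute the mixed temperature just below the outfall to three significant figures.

Flow-weighted mixing: C = (Q_r C_r + Q_w C_w)/(Q_r + Q_w)
= (33500×8.17 + 2350×28.8)/(33500 + 2350) = 341400/35850 = 9.522 °C.

9.52 °C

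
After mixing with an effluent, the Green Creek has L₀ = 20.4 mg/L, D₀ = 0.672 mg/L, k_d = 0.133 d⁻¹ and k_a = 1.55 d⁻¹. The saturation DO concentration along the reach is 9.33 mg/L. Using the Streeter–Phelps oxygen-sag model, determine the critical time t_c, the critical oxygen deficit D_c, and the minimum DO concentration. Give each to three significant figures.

t_c = [1/(k_a−k_d)] ln[(k_a/k_d)(1 − D₀(k_a−k_d)/(k_d L₀))]
= [1/(1.55−0.133)] ln[(1.55/0.133)(1 − 0.672×1.417/(0.133×20.4))]
= (1/1.417) ln[11.65 × 0.6490] = 0.7057 × ln(7.564) = 0.7057 × 2.023 = 1.428 d.
D_c = (k_d/k_a) L₀ e^(−k_d t_c) = (0.133/1.55) × 20.4 × e^(−0.133×1.428) = 0.08581 × 20.4 × 0.8270 = 1.448 mg/L.
Minimum DO = C_s − D_c = 9.33 − 1.448 = 7.882 mg/L.

t_c ≈ 1.43 d; D_c ≈ 1.45 mg/L; min DO ≈ 7.88 mg/L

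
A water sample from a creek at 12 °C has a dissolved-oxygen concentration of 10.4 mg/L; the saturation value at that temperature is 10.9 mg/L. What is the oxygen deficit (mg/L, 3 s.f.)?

D = C_s − C = 10.9 − 10.4 = 0.500 mg/L.

D ≈ 0.500 mg/L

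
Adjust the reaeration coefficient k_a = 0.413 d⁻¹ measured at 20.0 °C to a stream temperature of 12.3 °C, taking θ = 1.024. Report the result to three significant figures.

k_a ≈ 0.344 d⁻¹

k_a(T₂) = k_a(T₁) · θ^(T₂−T₁) = 0.413 × 1.024^(12.3−20.0)
= 0.413 × 1.024^-7.70 = 0.413 × 0.8331 = 0.3441 d⁻¹.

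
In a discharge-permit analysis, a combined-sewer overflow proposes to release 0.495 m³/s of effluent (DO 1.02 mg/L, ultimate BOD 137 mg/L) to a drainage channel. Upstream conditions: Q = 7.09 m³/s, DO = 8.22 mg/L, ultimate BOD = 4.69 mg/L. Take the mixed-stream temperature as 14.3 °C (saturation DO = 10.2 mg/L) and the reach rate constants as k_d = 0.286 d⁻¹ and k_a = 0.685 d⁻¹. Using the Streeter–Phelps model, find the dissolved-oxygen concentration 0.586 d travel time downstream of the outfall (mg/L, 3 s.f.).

DO ≈ 6.88 mg/L

Mixed DO = (7.09×8.22 + 0.495×1.02)/(7.09+0.495) = 58.78/7.585 = 7.750 mg/L.
Mixed L₀ = (7.09×4.69 + 0.495×137)/(7.585) = 101.1/7.585 = 13.32 mg/L.
Initial deficit D₀ = C_s − DO₀ = 10.2 − 7.750 = 2.450 mg/L.
D(0.586) = [0.286×13.32/(0.685−0.286)](e^(−0.286×0.586) − e^(−0.685×0.586)) + 2.450 e^(−0.685×0.586)
= 9.551 × (0.8457 − 0.6694) + 2.450 × 0.6694 = 3.324 mg/L.
DO = 10.2 − 3.324 = 6.876 mg/L.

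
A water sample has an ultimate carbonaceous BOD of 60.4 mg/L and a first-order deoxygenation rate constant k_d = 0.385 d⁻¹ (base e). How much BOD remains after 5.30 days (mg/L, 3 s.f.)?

L ≈ 7.85 mg/L

L_t = L₀ e^(−k_d t) = 60.4 × e^(−0.385×5.30) = 60.4 × 0.1300 = 7.850 mg/L.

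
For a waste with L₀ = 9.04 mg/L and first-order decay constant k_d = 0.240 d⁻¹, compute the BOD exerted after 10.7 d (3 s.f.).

y_t = L₀(1 − e^(−k_d t)) = 9.04 × (1 − e^(−0.240×10.7))
= 9.04 × (1 − 0.07669) = 9.04 × 0.9233 = 8.347 mg/L.

y ≈ 8.35 mg/L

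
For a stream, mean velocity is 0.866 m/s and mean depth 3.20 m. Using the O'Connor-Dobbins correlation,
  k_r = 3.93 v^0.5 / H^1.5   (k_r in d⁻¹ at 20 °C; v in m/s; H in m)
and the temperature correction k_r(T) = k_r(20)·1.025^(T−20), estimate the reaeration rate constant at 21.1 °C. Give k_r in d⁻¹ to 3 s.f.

k_r ≈ 0.656 d⁻¹

k_r(20) = 3.93 × 0.866^0.5 / 3.20^1.5 = 3.93 × 0.9306 / 5.724 = 0.6389 d⁻¹.
k_r(21.1) = 0.6389 × 1.025^(21.1−20) = 0.6389 × 1.028 = 0.6565 d⁻¹.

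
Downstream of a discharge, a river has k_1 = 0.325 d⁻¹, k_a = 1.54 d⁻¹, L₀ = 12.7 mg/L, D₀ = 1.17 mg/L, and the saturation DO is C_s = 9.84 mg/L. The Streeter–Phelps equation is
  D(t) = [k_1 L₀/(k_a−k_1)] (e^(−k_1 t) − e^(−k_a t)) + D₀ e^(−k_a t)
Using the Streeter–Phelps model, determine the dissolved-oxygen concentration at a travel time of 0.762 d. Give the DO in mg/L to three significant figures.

DO ≈ 7.88 mg/L

k_1 L₀/(k_a−k_1) = 0.325×12.7/(1.54−0.325) = 4.127/1.215 = 3.397 mg/L.
e^(−k_1 t) = e^(−0.325×0.7620) = 0.7806; e^(−k_a t) = e^(−1.54×0.7620) = 0.3093.
D = 3.397 × (0.7806 − 0.3093) + 1.17 × 0.3093 = 1.601 + 0.3619 = 1.963 mg/L.
DO = C_s − D = 9.84 − 1.963 = 7.877 mg/L.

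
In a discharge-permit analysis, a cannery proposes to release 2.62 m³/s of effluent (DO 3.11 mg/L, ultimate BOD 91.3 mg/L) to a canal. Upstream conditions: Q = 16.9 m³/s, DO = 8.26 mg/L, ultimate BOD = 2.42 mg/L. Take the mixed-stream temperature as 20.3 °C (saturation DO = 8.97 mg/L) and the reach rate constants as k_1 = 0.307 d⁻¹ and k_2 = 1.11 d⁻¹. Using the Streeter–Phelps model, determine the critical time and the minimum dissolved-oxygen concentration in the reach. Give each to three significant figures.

t_c ≈ 1.23 d; minimum DO ≈ 6.25 mg/L

Mixed DO = (16.9×8.26 + 2.62×3.11)/(16.9+2.62) = 147.7/19.52 = 7.569 mg/L.
Mixed L₀ = (16.9×2.42 + 2.62×91.3)/(19.52) = 280.1/19.52 = 14.35 mg/L.
Initial deficit D₀ = C_s − DO₀ = 8.97 − 7.569 = 1.401 mg/L.
t_c = (1/0.8030) ln[(1.11/0.307)(1 − 1.401×0.8030/(0.307×14.35))] = 1.245 × ln(2.692) = 1.233 d.
D_c = (0.307/1.11) × 14.35 × e^(−0.307×1.233) = 0.2766 × 14.35 × 0.6848 = 2.718 mg/L.
Minimum DO = 8.97 − 2.718 = 6.252 mg/L.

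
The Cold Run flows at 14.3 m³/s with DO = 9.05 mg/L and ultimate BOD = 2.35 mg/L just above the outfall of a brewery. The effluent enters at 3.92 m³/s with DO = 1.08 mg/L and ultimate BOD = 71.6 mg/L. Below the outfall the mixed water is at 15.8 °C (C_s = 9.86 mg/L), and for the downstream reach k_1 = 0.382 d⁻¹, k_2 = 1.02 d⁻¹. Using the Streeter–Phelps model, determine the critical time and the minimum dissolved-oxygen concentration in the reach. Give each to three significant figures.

Mixed DO = (14.3×9.05 + 3.92×1.08)/(14.3+3.92) = 133.6/18.22 = 7.335 mg/L.
Mixed L₀ = (14.3×2.35 + 3.92×71.6)/(18.22) = 314.3/18.22 = 17.25 mg/L.
Initial deficit D₀ = C_s − DO₀ = 9.86 − 7.335 = 2.525 mg/L.
t_c = (1/0.6380) ln[(1.02/0.382)(1 − 2.525×0.6380/(0.382×17.25))] = 1.567 × ln(2.017) = 1.100 d.
D_c = (0.382/1.02) × 17.25 × e^(−0.382×1.100) = 0.3745 × 17.25 × 0.6569 = 4.244 mg/L.
Minimum DO = 9.86 − 4.244 = 5.616 mg/L.

t_c ≈ 1.10 d; minimum DO ≈ 5.62 mg/L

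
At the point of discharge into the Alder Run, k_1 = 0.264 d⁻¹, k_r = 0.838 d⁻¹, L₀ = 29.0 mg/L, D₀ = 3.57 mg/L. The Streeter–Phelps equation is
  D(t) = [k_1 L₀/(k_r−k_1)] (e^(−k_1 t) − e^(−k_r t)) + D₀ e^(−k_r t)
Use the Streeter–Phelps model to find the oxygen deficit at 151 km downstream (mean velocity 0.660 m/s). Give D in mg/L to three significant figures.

D ≈ 5.57 mg/L

Travel time t = x/v = 151 km / (0.660 m/s) = 151000 m / 0.660 m/s = 228800 s = 2.648 d.
k_1 L₀/(k_r−k_1) = 0.264×29.0/(0.838−0.264) = 7.656/0.5740 = 13.34 mg/L.
e^(−k_1 t) = e^(−0.264×2.648) = 0.4970; e^(−k_r t) = e^(−0.838×2.648) = 0.1087.
D = 13.34 × (0.4970 − 0.1087) + 3.57 × 0.1087 = 5.180 + 0.3881 = 5.568 mg/L.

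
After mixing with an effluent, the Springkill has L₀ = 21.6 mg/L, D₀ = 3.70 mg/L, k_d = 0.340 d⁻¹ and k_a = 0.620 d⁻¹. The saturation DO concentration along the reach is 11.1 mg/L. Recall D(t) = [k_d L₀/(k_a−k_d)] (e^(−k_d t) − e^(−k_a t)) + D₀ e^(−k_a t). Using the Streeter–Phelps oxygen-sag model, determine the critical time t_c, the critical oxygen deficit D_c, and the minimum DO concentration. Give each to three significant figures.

At the critical point dD/dt = 0, so k_d L₀ e^(−k_d t) = k_a D. Substituting D(t) from the Streeter–Phelps equation and solving for t gives
t_c = ln[(k_a/k_d)(1 − D₀(k_a−k_d)/(k_d L₀))] / (k_a−k_d).
Here k_a−k_d = 0.2800 d⁻¹ and 1 − D₀(k_a−k_d)/(k_d L₀) = 1 − 3.70×0.2800/(0.340×21.6) = 0.8589, so
t_c = ln(1.824 × 0.8589) / 0.2800 = 0.4487 / 0.2800 = 1.603 d.
D_c = (k_d/k_a) L₀ e^(−k_d t_c) = (0.340/0.620) × 21.6 × e^(−0.340×1.603) = 0.5484 × 21.6 × 0.5799 = 6.869 mg/L.
Minimum DO = C_s − D_c = 11.1 − 6.869 = 4.231 mg/L.

t_c ≈ 1.60 d; D_c ≈ 6.87 mg/L; min DO ≈ 4.23 mg/L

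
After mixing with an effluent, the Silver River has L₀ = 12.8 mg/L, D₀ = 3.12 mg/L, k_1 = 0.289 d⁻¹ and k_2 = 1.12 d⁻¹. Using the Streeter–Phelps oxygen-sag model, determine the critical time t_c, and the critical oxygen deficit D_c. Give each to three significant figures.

With k_2/k_1 = 3.875 and 1 − D₀(k_2−k_1)/(k_1 L₀) = 0.2991,
t_c = ln(3.875 × 0.2991) / (1.12 − 0.289) = ln(1.159) / 0.8310 = 0.1477/0.8310 = 0.1778 d.
D_c = (k_1/k_2) L₀ e^(−k_1 t_c) = (0.289/1.12) × 12.8 × e^(−0.289×0.1778) = 0.2580 × 12.8 × 0.9499 = 3.137 mg/L.

t_c ≈ 0.178 d; D_c ≈ 3.14 mg/L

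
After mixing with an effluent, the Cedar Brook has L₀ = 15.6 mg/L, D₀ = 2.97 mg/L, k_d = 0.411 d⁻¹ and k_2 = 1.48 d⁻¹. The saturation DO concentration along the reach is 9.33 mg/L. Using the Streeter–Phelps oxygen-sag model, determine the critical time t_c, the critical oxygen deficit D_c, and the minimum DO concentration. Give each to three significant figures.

t_c ≈ 0.559 d; D_c ≈ 3.44 mg/L; min DO ≈ 5.89 mg/L

At the critical point dD/dt = 0, so k_d L₀ e^(−k_d t) = k_2 D. Substituting D(t) from the Streeter–Phelps equation and solving for t gives
t_c = ln[(k_2/k_d)(1 − D₀(k_2−k_d)/(k_d L₀))] / (k_2−k_d).
Here k_2−k_d = 1.069 d⁻¹ and 1 − D₀(k_2−k_d)/(k_d L₀) = 1 − 2.97×1.069/(0.411×15.6) = 0.5048, so
t_c = ln(3.601 × 0.5048) / 1.069 = 0.5976 / 1.069 = 0.5591 d.
D_c = (k_d/k_2) L₀ e^(−k_d t_c) = (0.411/1.48) × 15.6 × e^(−0.411×0.5591) = 0.2777 × 15.6 × 0.7947 = 3.443 mg/L.
Minimum DO = C_s − D_c = 9.33 − 3.443 = 5.887 mg/L.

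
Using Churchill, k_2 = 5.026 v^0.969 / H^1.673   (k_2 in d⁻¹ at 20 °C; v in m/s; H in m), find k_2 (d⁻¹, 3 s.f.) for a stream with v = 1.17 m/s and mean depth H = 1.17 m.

k_2 ≈ 4.50 d⁻¹

k_2 = 5.026 × 1.17^0.969 / 1.17^1.673 = 5.026 × 1.164 / 1.300 = 4.500 d⁻¹.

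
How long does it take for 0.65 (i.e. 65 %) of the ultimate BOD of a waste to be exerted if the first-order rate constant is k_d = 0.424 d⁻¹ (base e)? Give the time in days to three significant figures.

t ≈ 2.48 d

y/L₀ = 1 − e^(−k_d t) = 0.65 ⇒ e^(−k_d t) = 0.350
t = −ln(0.350) / 0.424 = 1.050 / 0.424 = 2.476 d.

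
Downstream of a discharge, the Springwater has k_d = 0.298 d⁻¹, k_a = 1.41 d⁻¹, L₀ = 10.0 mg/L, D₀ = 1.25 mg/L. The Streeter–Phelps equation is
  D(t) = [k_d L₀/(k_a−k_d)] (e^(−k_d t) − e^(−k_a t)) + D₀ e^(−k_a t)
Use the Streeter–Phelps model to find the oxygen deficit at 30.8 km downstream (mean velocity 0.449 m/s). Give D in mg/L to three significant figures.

Travel time t = x/v = 30.8 km / (0.449 m/s) = 30800 m / 0.449 m/s = 68600 s = 0.7939 d.
k_d L₀/(k_a−k_d) = 0.298×10.0/(1.41−0.298) = 2.980/1.112 = 2.680 mg/L.
e^(−k_d t) = e^(−0.298×0.7939) = 0.7893; e^(−k_a t) = e^(−1.41×0.7939) = 0.3265.
D = 2.680 × (0.7893 − 0.3265) + 1.25 × 0.3265 = 1.240 + 0.4081 = 1.648 mg/L.

D ≈ 1.65 mg/L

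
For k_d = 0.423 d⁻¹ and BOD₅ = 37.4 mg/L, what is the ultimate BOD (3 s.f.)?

BOD₅ = L₀(1 − e^(−5k_d)) ⇒ L₀ = BOD₅ / (1 − e^(−5×0.423))
= 37.4 / (1 − 0.1206) = 37.4 / 0.8794 = 42.53 mg/L.

L₀ ≈ 42.5 mg/L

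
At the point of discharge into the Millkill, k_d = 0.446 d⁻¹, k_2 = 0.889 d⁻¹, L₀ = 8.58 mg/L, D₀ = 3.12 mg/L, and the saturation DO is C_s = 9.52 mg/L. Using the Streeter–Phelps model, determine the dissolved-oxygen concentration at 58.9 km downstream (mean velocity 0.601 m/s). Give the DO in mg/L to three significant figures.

DO ≈ 6.32 mg/L

Travel time t = x/v = 58.9 km / (0.601 m/s) = 58900 m / 0.601 m/s = 98000 s = 1.134 d.
k_d L₀/(k_2−k_d) = 0.446×8.58/(0.889−0.446) = 3.827/0.4430 = 8.638 mg/L.
e^(−k_d t) = e^(−0.446×1.134) = 0.6030; e^(−k_2 t) = e^(−0.889×1.134) = 0.3648.
D = 8.638 × (0.6030 − 0.3648) + 3.12 × 0.3648 = 2.057 + 1.138 = 3.195 mg/L.
DO = C_s − D = 9.52 − 3.195 = 6.325 mg/L.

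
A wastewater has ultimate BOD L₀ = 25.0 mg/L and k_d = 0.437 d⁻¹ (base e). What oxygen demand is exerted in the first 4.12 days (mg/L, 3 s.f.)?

y_t = L₀(1 − e^(−k_d t)) = 25.0 × (1 − e^(−0.437×4.12))
= 25.0 × (1 − 0.1652) = 25.0 × 0.8348 = 20.87 mg/L.

y ≈ 20.9 mg/L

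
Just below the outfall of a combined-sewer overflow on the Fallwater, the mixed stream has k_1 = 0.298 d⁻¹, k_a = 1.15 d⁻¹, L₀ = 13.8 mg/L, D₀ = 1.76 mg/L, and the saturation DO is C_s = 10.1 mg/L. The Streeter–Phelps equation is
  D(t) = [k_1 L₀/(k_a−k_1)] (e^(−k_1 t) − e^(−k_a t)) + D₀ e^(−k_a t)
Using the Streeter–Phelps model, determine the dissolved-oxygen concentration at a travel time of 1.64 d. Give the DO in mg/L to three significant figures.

k_1 L₀/(k_a−k_1) = 0.298×13.8/(1.15−0.298) = 4.112/0.8520 = 4.827 mg/L.
e^(−k_1 t) = e^(−0.298×1.640) = 0.6134; e^(−k_a t) = e^(−1.15×1.640) = 0.1517.
D = 4.827 × (0.6134 − 0.1517) + 1.76 × 0.1517 = 2.229 + 0.2670 = 2.496 mg/L.
DO = C_s − D = 10.1 − 2.496 = 7.604 mg/L.

DO ≈ 7.60 mg/L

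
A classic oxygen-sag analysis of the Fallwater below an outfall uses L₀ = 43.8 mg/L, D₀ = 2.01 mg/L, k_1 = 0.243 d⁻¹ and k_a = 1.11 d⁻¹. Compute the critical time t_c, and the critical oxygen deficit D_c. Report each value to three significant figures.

At the critical point dD/dt = 0, so k_1 L₀ e^(−k_1 t) = k_a D. Substituting D(t) from the Streeter–Phelps equation and solving for t gives
t_c = ln[(k_a/k_1)(1 − D₀(k_a−k_1)/(k_1 L₀))] / (k_a−k_1).
Here k_a−k_1 = 0.8670 d⁻¹ and 1 − D₀(k_a−k_1)/(k_1 L₀) = 1 − 2.01×0.8670/(0.243×43.8) = 0.8363, so
t_c = ln(4.568 × 0.8363) / 0.8670 = 1.340 / 0.8670 = 1.546 d.
L(t_c) = L₀ e^(−k_1 t_c) = 43.8 × 0.6868 = 30.08 mg/L, and at the critical point k_a D_c = k_1 L, so D_c = (0.243/1.11) × 30.08 = 6.586 mg/L.

t_c ≈ 1.55 d; D_c ≈ 6.59 mg/L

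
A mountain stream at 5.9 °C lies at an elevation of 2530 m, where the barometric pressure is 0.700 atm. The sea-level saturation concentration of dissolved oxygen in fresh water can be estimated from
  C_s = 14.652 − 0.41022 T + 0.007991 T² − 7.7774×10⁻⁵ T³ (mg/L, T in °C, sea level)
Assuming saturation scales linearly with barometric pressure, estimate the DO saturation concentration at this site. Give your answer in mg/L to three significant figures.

At sea level: C_s = 14.652 − 0.41022×5.9 + 0.007991×5.9² − 7.7774×10⁻⁵×5.9³ = 12.49 mg/L.
Pressure correction: C_s' = 12.49 × 0.700 = 8.746 mg/L.

C_s ≈ 8.75 mg/L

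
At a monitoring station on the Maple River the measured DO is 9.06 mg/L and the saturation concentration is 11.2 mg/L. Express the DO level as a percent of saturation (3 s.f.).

% saturation = C/C_s × 100 = 9.06/11.2 × 100 = 80.9 %.

80.9 % saturation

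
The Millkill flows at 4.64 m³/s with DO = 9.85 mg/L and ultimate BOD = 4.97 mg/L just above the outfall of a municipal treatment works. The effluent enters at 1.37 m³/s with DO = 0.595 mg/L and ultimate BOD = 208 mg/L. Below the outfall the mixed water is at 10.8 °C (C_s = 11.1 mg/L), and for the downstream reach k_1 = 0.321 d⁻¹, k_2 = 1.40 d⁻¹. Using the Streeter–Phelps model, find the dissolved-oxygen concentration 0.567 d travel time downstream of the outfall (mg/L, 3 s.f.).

Mixed DO = (4.64×9.85 + 1.37×0.595)/(4.64+1.37) = 46.52/6.010 = 7.740 mg/L.
Mixed L₀ = (4.64×4.97 + 1.37×208)/(6.010) = 308.0/6.010 = 51.25 mg/L.
Initial deficit D₀ = C_s − DO₀ = 11.1 − 7.740 = 3.360 mg/L.
D(0.567) = [0.321×51.25/(1.40−0.321)](e^(−0.321×0.567) − e^(−1.40×0.567)) + 3.360 e^(−1.40×0.567)
= 15.25 × (0.8336 − 0.4521) + 3.360 × 0.4521 = 7.335 mg/L.
DO = 11.1 − 7.335 = 3.765 mg/L.

DO ≈ 3.76 mg/L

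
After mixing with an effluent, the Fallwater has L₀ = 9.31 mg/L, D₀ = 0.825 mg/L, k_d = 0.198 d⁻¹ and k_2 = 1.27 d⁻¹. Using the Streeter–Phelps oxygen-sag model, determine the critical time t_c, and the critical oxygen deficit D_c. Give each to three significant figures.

t_c ≈ 1.12 d; D_c ≈ 1.16 mg/L

At the critical point dD/dt = 0, so k_d L₀ e^(−k_d t) = k_2 D. Substituting D(t) from the Streeter–Phelps equation and solving for t gives
t_c = ln[(k_2/k_d)(1 − D₀(k_2−k_d)/(k_d L₀))] / (k_2−k_d).
Here k_2−k_d = 1.072 d⁻¹ and 1 − D₀(k_2−k_d)/(k_d L₀) = 1 − 0.825×1.072/(0.198×9.31) = 0.5202, so
t_c = ln(6.414 × 0.5202) / 1.072 = 1.205 / 1.072 = 1.124 d.
D_c = (k_d/k_2) L₀ e^(−k_d t_c) = (0.198/1.27) × 9.31 × e^(−0.198×1.124) = 0.1559 × 9.31 × 0.8005 = 1.162 mg/L.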